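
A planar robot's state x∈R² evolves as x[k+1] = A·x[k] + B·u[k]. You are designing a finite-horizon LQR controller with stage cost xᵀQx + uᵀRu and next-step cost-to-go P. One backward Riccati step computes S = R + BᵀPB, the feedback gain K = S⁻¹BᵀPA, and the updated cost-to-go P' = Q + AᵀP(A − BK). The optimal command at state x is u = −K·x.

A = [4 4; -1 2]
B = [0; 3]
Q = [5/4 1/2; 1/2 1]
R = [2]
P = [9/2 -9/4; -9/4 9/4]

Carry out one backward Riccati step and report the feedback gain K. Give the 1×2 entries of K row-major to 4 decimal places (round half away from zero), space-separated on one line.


BᵀP = [-6.7500 6.7500]
S = R + BᵀPB = [2] + [20.2500] = [22.2500]
BᵀPA = [-33.7500 -13.5000]
K = S⁻¹·BᵀPA = [-1.5169 -0.6067]
A−BK = [4.0000 4.0000; 3.5506 3.8202]
AᵀP(A−BK) = [41.0562 38.0225; 38.0225 36.8090]
P' = Q + AᵀP(A−BK) = [42.3062 38.5225; 38.5225 37.8090]
tr(P') = 80.1152

-1.5169 -0.6067


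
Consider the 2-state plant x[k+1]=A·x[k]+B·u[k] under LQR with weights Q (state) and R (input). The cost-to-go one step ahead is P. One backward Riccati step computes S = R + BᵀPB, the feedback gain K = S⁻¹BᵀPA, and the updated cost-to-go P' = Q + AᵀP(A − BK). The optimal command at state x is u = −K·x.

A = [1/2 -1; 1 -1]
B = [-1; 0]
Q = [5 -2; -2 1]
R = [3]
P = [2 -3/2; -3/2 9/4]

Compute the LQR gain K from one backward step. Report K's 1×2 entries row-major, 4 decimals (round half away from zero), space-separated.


0.1000 0.1000

BᵀP = [-2.0000 1.5000]
S = R + BᵀPB = [3] + [2.0000] = [5.0000]
BᵀPA = [0.5000 0.5000]
K = S⁻¹·BᵀPA = [0.1000 0.1000]
A−BK = [0.6000 -0.9000; 1.0000 -1.0000]
AᵀP(A−BK) = [1.2000 -1.0500; -1.0500 1.2000]
P' = Q + AᵀP(A−BK) = [6.2000 -3.0500; -3.0500 2.2000]
tr(P') = 8.4000


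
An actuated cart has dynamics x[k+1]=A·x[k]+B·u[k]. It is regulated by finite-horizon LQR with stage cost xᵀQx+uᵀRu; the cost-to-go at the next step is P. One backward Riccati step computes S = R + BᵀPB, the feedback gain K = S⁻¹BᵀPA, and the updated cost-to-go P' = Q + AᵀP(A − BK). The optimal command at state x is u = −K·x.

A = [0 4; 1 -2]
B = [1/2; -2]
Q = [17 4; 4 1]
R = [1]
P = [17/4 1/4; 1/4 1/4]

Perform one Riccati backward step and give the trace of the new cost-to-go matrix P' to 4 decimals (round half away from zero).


62.6829

BᵀP = [1.6250 -0.3750]
S = R + BᵀPB = [1] + [1.5625] = [2.5625]
BᵀPA = [-0.3750 7.2500]
K = S⁻¹·BᵀPA = [-0.1463 2.8293]
A−BK = [0.0732 2.5854; 0.7073 3.6585]
AᵀP(A−BK) = [0.1951 1.5610; 1.5610 44.4878]
P' = Q + AᵀP(A−BK) = [17.1951 5.5610; 5.5610 45.4878]
tr(P') = 62.6829


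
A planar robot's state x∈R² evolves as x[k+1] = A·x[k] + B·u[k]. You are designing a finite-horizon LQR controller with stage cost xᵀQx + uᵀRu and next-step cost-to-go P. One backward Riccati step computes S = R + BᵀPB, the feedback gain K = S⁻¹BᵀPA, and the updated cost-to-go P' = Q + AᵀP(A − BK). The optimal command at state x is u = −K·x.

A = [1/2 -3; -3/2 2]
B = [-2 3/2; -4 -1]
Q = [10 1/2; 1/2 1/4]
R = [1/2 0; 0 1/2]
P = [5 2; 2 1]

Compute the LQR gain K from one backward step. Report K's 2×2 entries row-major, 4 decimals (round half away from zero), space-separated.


0.1529 0.1874 0.3933 -1.3243

BᵀP = [-18.0000 -8.0000; 5.5000 2.0000]
S = R + BᵀPB = [1/2 0; 0 1/2] + [68.0000 -19.0000; -19.0000 6.2500] = [68.5000 -19.0000; -19.0000 6.7500]
BᵀPA = [3.0000 38.0000; -0.2500 -12.5000]
K = S⁻¹·BᵀPA = [0.1529 0.1874; 0.3933 -1.3243]
A−BK = [0.2158 -0.6387; -0.4951 1.4254]
AᵀP(A−BK) = [0.1396 -0.3933; -0.3933 1.3243]
P' = Q + AᵀP(A−BK) = [10.1396 0.1067; 0.1067 1.5743]
tr(P') = 11.7139


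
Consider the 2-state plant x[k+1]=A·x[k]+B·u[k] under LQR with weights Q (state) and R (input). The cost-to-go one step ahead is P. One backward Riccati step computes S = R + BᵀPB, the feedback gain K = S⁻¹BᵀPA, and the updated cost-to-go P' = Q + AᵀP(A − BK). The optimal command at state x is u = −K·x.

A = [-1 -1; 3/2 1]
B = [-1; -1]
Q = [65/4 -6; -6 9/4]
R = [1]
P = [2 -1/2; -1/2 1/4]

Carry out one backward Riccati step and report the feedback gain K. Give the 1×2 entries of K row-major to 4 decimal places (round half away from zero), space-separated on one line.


0.8333 0.7778

BᵀP = [-1.5000 0.2500]
S = R + BᵀPB = [1] + [1.2500] = [2.2500]
BᵀPA = [1.8750 1.7500]
K = S⁻¹·BᵀPA = [0.8333 0.7778]
A−BK = [-0.1667 -0.2222; 2.3333 1.7778]
AᵀP(A−BK) = [2.5000 2.1667; 2.1667 1.8889]
P' = Q + AᵀP(A−BK) = [18.7500 -3.8333; -3.8333 4.1389]
tr(P') = 22.8889


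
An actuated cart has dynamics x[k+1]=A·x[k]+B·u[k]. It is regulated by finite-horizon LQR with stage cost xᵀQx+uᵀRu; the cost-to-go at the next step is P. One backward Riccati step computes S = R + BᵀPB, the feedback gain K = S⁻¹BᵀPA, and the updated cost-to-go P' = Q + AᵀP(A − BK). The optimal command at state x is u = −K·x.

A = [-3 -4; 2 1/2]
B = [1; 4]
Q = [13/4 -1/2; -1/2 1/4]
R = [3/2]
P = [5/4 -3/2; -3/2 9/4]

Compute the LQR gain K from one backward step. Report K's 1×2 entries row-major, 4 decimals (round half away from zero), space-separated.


1.0935 0.8505

BᵀP = [-4.7500 7.5000]
S = R + BᵀPB = [3/2] + [25.2500] = [26.7500]
BᵀPA = [29.2500 22.7500]
K = S⁻¹·BᵀPA = [1.0935 0.8505]
A−BK = [-4.0935 -4.8505; -2.3738 -2.9019]
AᵀP(A−BK) = [6.2664 6.6238; 6.6238 7.2144]
P' = Q + AᵀP(A−BK) = [9.5164 6.1238; 6.1238 7.4644]
tr(P') = 16.9807


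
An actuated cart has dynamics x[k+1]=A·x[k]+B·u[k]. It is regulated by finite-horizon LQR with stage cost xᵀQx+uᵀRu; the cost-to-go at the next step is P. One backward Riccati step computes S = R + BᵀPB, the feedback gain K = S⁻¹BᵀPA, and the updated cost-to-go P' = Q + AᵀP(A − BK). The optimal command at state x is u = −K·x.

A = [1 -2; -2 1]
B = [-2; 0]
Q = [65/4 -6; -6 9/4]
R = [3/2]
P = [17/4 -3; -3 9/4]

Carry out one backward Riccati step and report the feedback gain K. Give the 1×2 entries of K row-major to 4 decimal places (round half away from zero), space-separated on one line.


BᵀP = [-8.5000 6.0000]
S = R + BᵀPB = [3/2] + [17.0000] = [18.5000]
BᵀPA = [-20.5000 23.0000]
K = S⁻¹·BᵀPA = [-1.1081 1.2432]
A−BK = [-1.2162 0.4865; -2.0000 1.0000]
AᵀP(A−BK) = [2.5338 -2.5135; -2.5135 2.6554]
P' = Q + AᵀP(A−BK) = [18.7838 -8.5135; -8.5135 4.9054]
tr(P') = 23.6892

-1.1081 1.2432


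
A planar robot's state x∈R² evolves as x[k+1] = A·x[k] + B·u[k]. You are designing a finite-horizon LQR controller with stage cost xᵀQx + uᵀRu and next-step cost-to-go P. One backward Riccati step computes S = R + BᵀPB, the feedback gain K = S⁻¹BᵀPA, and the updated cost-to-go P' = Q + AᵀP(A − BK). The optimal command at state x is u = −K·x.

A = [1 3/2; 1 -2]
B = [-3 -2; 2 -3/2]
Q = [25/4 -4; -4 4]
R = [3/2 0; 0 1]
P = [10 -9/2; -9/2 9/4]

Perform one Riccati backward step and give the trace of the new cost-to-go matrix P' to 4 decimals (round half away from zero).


11.1269

BᵀP = [-39.0000 18.0000; -13.2500 5.6250]
S = R + BᵀPB = [3/2 0; 0 1] + [153.0000 51.0000; 51.0000 18.0625] = [154.5000 51.0000; 51.0000 19.0625]
BᵀPA = [-21.0000 -94.5000; -7.6250 -31.1250]
K = S⁻¹·BᵀPA = [-0.0332 -0.6219; -0.3111 0.0311]
A−BK = [0.2781 -0.3036; 0.5998 -0.7096]
AᵀP(A−BK) = [0.1801 -0.0731; -0.0731 0.6969]
P' = Q + AᵀP(A−BK) = [6.4301 -4.0731; -4.0731 4.6969]
tr(P') = 11.1269


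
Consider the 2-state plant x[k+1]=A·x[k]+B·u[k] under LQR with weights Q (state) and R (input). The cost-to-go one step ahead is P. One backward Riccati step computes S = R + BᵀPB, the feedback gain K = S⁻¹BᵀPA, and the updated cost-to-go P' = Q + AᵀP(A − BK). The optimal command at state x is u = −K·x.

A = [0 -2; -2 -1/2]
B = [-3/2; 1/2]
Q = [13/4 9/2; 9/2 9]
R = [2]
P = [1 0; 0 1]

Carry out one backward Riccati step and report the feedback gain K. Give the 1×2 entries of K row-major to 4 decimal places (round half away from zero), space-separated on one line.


BᵀP = [-1.5000 0.5000]
S = R + BᵀPB = [2] + [2.5000] = [4.5000]
BᵀPA = [-1.0000 2.7500]
K = S⁻¹·BᵀPA = [-0.2222 0.6111]
A−BK = [-0.3333 -1.0833; -1.8889 -0.8056]
AᵀP(A−BK) = [3.7778 1.6111; 1.6111 2.5694]
P' = Q + AᵀP(A−BK) = [7.0278 6.1111; 6.1111 11.5694]
tr(P') = 18.5972

-0.2222 0.6111


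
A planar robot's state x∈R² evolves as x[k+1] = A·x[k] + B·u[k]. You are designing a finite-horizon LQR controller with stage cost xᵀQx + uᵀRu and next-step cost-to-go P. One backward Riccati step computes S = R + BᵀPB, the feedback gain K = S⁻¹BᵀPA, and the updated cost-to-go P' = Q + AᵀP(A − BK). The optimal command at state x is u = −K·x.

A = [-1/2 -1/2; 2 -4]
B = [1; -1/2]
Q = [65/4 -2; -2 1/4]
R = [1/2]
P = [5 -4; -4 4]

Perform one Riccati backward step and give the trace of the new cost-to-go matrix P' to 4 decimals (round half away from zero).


BᵀP = [7.0000 -6.0000]
S = R + BᵀPB = [1/2] + [10.0000] = [10.5000]
BᵀPA = [-15.5000 20.5000]
K = S⁻¹·BᵀPA = [-1.4762 1.9524]
A−BK = [0.9762 -2.4524; 1.2619 -3.0238]
AᵀP(A−BK) = [2.3690 -4.4881; -4.4881 9.2262]
P' = Q + AᵀP(A−BK) = [18.6190 -6.4881; -6.4881 9.4762]
tr(P') = 28.0952

28.0952


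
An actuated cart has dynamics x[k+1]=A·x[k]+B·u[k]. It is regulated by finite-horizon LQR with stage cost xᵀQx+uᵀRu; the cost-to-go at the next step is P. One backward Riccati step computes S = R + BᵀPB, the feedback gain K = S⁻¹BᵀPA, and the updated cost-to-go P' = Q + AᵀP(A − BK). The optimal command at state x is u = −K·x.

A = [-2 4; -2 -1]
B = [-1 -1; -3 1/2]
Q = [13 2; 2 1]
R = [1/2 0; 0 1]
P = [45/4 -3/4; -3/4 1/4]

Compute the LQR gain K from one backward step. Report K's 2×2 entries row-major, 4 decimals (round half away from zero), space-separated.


0.9659 -1.0181 0.9804 -2.9253

BᵀP = [-9.0000 0.0000; -11.6250 0.8750]
S = R + BᵀPB = [1/2 0; 0 1] + [9.0000 9.0000; 9.0000 12.0625] = [9.5000 9.0000; 9.0000 13.0625]
BᵀPA = [18.0000 -36.0000; 21.5000 -47.3750]
K = S⁻¹·BᵀPA = [0.9659 -1.0181; 0.9804 -2.9253]
A−BK = [-0.0537 0.0566; 0.4075 -2.5917]
AᵀP(A−BK) = [1.5344 -3.7796; -3.7796 11.0109]
P' = Q + AᵀP(A−BK) = [14.5344 -1.7796; -1.7796 12.0109]
tr(P') = 26.5453


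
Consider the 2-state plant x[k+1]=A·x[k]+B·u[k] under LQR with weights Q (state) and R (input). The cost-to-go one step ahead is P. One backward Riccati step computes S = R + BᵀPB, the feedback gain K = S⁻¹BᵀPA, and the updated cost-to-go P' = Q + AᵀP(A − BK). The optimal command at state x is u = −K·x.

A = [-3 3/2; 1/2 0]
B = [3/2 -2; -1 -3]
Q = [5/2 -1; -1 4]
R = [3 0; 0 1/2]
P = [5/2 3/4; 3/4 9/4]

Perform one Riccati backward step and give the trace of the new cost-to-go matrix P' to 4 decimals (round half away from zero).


BᵀP = [3.0000 -1.1250; -7.2500 -8.2500]
S = R + BᵀPB = [3 0; 0 1/2] + [5.6250 -2.6250; -2.6250 39.2500] = [8.6250 -2.6250; -2.6250 39.7500]
BᵀPA = [-9.5625 4.5000; 17.6250 -10.8750]
K = S⁻¹·BᵀPA = [-0.9937 0.4475; 0.3778 -0.2440]
A−BK = [-0.7539 0.3407; 0.6396 -0.2846]
AᵀP(A−BK) = [4.6518 -2.1075; -2.1075 0.9575]
P' = Q + AᵀP(A−BK) = [7.1518 -3.1075; -3.1075 4.9575]
tr(P') = 12.1093

12.1093


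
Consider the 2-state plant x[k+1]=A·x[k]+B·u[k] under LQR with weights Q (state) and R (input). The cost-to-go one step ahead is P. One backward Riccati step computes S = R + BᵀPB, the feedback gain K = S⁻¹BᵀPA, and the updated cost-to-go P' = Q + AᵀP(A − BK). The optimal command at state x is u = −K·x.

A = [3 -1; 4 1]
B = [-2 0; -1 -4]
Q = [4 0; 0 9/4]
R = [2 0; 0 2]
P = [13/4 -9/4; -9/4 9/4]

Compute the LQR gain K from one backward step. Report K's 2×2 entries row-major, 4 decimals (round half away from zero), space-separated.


BᵀP = [-4.2500 2.2500; 9.0000 -9.0000]
S = R + BᵀPB = [2 0; 0 2] + [6.2500 -9.0000; -9.0000 36.0000] = [8.2500 -9.0000; -9.0000 38.0000]
BᵀPA = [-3.7500 6.5000; -9.0000 -18.0000]
K = S⁻¹·BᵀPA = [-0.9613 0.3656; -0.4645 -0.3871]
A−BK = [1.0774 -0.2688; 1.1806 -0.1828]
AᵀP(A−BK) = [3.4645 -0.6129; -0.6129 0.6559]
P' = Q + AᵀP(A−BK) = [7.4645 -0.6129; -0.6129 2.9059]
tr(P') = 10.3704

-0.9613 0.3656 -0.4645 -0.3871


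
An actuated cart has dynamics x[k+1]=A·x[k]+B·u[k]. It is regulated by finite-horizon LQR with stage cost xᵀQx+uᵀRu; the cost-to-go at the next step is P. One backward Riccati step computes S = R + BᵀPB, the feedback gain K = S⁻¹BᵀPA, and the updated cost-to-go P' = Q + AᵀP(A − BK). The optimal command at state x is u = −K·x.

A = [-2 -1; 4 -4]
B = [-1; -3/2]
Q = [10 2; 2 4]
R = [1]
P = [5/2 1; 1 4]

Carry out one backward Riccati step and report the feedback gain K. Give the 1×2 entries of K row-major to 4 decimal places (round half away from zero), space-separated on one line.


BᵀP = [-4.0000 -7.0000]
S = R + BᵀPB = [1] + [14.5000] = [15.5000]
BᵀPA = [-20.0000 32.0000]
K = S⁻¹·BᵀPA = [-1.2903 2.0645]
A−BK = [-3.2903 1.0645; 2.0645 -0.9032]
AᵀP(A−BK) = [32.1935 -13.7097; -13.7097 8.4355]
P' = Q + AᵀP(A−BK) = [42.1935 -11.7097; -11.7097 12.4355]
tr(P') = 54.6290

-1.2903 2.0645


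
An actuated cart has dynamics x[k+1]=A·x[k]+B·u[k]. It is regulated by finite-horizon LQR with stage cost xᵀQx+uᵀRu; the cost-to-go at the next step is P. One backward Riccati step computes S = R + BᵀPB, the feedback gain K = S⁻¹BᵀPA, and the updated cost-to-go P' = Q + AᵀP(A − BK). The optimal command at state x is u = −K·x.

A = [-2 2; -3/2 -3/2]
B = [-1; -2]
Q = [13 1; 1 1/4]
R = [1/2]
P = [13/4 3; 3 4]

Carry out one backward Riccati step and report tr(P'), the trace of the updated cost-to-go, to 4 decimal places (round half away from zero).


BᵀP = [-9.2500 -11.0000]
S = R + BᵀPB = [1/2] + [31.2500] = [31.7500]
BᵀPA = [35.0000 -2.0000]
K = S⁻¹·BᵀPA = [1.1024 -0.0630]
A−BK = [-0.8976 1.9370; 0.7047 -1.6260]
AᵀP(A−BK) = [1.4173 -1.7953; -1.7953 3.8740]
P' = Q + AᵀP(A−BK) = [14.4173 -0.7953; -0.7953 4.1240]
tr(P') = 18.5413

18.5413


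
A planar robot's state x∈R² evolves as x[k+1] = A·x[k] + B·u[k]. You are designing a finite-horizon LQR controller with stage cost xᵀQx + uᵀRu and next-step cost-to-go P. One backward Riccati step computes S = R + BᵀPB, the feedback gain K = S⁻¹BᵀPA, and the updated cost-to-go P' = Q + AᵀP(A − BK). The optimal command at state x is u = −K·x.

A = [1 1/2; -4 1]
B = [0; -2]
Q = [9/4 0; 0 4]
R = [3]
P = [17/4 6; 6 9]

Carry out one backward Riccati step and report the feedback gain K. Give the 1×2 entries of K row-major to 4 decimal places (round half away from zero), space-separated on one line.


BᵀP = [-12.0000 -18.0000]
S = R + BᵀPB = [3] + [36.0000] = [39.0000]
BᵀPA = [60.0000 -24.0000]
K = S⁻¹·BᵀPA = [1.5385 -0.6154]
A−BK = [1.0000 0.5000; -0.9231 -0.2308]
AᵀP(A−BK) = [7.9423 -2.9519; -2.9519 1.2933]
P' = Q + AᵀP(A−BK) = [10.1923 -2.9519; -2.9519 5.2933]
tr(P') = 15.4856

1.5385 -0.6154


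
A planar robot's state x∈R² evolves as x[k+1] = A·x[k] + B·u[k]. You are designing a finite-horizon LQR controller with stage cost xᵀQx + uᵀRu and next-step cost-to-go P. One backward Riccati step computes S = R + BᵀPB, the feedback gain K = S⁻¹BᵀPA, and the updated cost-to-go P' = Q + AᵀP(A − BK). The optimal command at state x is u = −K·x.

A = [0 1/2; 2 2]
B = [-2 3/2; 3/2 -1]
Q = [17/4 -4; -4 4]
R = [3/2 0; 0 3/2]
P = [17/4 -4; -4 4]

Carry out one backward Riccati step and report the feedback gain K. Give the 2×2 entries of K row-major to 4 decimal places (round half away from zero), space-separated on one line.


0.3696 0.2767 -0.2507 -0.1818

BᵀP = [-14.5000 14.0000; 10.3750 -10.0000]
S = R + BᵀPB = [3/2 0; 0 3/2] + [50.0000 -35.7500; -35.7500 25.5625] = [51.5000 -35.7500; -35.7500 27.0625]
BᵀPA = [28.0000 20.7500; -20.0000 -14.8125]
K = S⁻¹·BᵀPA = [0.3696 0.2767; -0.2507 -0.1818]
A−BK = [1.1154 1.3261; 1.1948 1.4031]
AᵀP(A−BK) = [0.6355 0.6160; 0.6160 0.6278]
P' = Q + AᵀP(A−BK) = [4.8855 -3.3840; -3.3840 4.6278]
tr(P') = 9.5133


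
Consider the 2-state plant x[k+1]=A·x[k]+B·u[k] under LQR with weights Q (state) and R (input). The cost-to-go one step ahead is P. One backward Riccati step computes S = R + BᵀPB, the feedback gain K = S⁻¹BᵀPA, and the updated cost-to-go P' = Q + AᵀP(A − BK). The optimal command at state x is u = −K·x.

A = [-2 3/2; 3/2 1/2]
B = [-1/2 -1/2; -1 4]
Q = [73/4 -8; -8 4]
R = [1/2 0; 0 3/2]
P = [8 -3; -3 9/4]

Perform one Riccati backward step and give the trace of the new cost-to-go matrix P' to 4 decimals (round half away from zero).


BᵀP = [-1.0000 -0.7500; -16.0000 10.5000]
S = R + BᵀPB = [1/2 0; 0 3/2] + [1.2500 -2.5000; -2.5000 50.0000] = [1.7500 -2.5000; -2.5000 51.5000]
BᵀPA = [0.8750 -1.8750; 47.7500 -18.7500]
K = S⁻¹·BᵀPA = [1.9605 -1.7101; 1.0224 -0.4471]
A−BK = [-0.5086 0.4214; -0.6289 0.5782]
AᵀP(A−BK) = [4.5296 -3.2174; -3.2174 2.4730]
P' = Q + AᵀP(A−BK) = [22.7796 -11.2174; -11.2174 6.4730]
tr(P') = 29.2526

29.2526


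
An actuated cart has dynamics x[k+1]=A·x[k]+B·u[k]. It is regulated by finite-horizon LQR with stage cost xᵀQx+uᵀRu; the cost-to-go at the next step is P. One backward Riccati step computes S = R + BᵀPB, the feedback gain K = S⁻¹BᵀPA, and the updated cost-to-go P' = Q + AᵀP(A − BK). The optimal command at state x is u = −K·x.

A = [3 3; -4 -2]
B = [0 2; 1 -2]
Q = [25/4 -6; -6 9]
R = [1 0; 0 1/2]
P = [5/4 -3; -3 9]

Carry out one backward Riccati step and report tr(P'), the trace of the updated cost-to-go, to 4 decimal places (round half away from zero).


17.6994

BᵀP = [-3.0000 9.0000; 8.5000 -24.0000]
S = R + BᵀPB = [1 0; 0 1/2] + [9.0000 -24.0000; -24.0000 65.0000] = [10.0000 -24.0000; -24.0000 65.5000]
BᵀPA = [-45.0000 -27.0000; 121.5000 73.5000]
K = S⁻¹·BᵀPA = [-0.3987 -0.0570; 1.7089 1.1013]
A−BK = [-0.4177 0.7975; -0.1835 0.2595]
AᵀP(A−BK) = [1.6804 0.8829; 0.8829 0.7690]
P' = Q + AᵀP(A−BK) = [7.9304 -5.1171; -5.1171 9.7690]
tr(P') = 17.6994


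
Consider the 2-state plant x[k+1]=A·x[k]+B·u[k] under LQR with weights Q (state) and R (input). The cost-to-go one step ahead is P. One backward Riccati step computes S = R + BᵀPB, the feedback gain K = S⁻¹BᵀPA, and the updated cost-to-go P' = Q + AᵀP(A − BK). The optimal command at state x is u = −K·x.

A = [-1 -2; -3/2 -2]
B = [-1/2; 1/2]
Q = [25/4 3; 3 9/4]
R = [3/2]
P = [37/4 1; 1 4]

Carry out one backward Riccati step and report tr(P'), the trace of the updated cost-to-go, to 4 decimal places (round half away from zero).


83.5435

BᵀP = [-4.1250 1.5000]
S = R + BᵀPB = [3/2] + [2.8125] = [4.3125]
BᵀPA = [1.8750 5.2500]
K = S⁻¹·BᵀPA = [0.4348 1.2174]
A−BK = [-0.7826 -1.3913; -1.7174 -2.6087]
AᵀP(A−BK) = [20.4348 33.2174; 33.2174 54.6087]
P' = Q + AᵀP(A−BK) = [26.6848 36.2174; 36.2174 56.8587]
tr(P') = 83.5435


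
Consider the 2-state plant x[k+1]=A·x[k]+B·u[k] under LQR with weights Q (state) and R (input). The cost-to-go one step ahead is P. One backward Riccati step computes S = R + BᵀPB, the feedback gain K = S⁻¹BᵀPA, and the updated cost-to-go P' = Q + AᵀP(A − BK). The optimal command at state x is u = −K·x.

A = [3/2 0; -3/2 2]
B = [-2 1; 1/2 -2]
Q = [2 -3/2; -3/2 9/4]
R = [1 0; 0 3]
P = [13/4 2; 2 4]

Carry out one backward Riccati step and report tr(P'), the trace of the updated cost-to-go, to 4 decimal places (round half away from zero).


BᵀP = [-5.5000 -2.0000; -0.7500 -6.0000]
S = R + BᵀPB = [1 0; 0 3] + [10.0000 -1.5000; -1.5000 11.2500] = [11.0000 -1.5000; -1.5000 14.2500]
BᵀPA = [-5.2500 -4.0000; 7.8750 -12.0000]
K = S⁻¹·BᵀPA = [-0.4078 -0.4854; 0.5097 -0.8932]
A−BK = [0.1748 -0.0777; -0.2767 0.4563]
AᵀP(A−BK) = [1.1578 -1.5146; -1.5146 3.3398]
P' = Q + AᵀP(A−BK) = [3.1578 -3.0146; -3.0146 5.5898]
tr(P') = 8.7476

8.7476


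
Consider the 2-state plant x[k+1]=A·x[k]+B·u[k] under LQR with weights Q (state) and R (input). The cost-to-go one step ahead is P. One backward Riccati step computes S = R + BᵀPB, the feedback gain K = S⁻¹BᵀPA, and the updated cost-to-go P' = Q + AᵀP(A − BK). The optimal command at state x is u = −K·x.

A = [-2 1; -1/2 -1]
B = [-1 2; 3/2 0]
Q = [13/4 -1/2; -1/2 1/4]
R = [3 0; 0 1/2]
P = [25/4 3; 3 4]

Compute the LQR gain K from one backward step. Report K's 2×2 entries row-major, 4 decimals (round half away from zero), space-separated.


BᵀP = [-1.7500 3.0000; 12.5000 6.0000]
S = R + BᵀPB = [3 0; 0 1/2] + [6.2500 -3.5000; -3.5000 25.0000] = [9.2500 -3.5000; -3.5000 25.5000]
BᵀPA = [2.0000 -4.7500; -28.0000 6.5000]
K = S⁻¹·BᵀPA = [-0.2102 -0.4399; -1.1269 0.1945]
A−BK = [0.0436 0.1710; -0.1847 -0.3401]
AᵀP(A−BK) = [0.8675 0.3264; 0.3264 0.8960]
P' = Q + AᵀP(A−BK) = [4.1175 -0.1736; -0.1736 1.1460]
tr(P') = 5.2636

-0.2102 -0.4399 -1.1269 0.1945


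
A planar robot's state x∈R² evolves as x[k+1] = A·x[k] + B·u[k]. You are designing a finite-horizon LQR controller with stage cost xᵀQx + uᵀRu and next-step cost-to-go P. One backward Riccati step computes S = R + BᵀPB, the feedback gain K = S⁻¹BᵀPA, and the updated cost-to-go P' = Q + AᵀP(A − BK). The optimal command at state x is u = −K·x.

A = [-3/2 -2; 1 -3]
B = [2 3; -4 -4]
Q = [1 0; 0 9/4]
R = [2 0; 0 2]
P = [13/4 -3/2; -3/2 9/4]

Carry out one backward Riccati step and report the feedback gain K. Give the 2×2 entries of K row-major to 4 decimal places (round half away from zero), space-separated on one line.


-0.0017 0.8449 -0.3581 -0.6125

BᵀP = [12.5000 -12.0000; 15.7500 -13.5000]
S = R + BᵀPB = [2 0; 0 2] + [73.0000 85.5000; 85.5000 101.2500] = [75.0000 85.5000; 85.5000 103.2500]
BᵀPA = [-30.7500 11.0000; -37.1250 9.0000]
K = S⁻¹·BᵀPA = [-0.0017 0.8449; -0.3581 -0.6125]
A−BK = [-0.4221 -1.8524; -0.4394 -2.0704]
AᵀP(A−BK) = [0.7137 2.4922; 2.4922 11.4686]
P' = Q + AᵀP(A−BK) = [1.7137 2.4922; 2.4922 13.7186]
tr(P') = 15.4322


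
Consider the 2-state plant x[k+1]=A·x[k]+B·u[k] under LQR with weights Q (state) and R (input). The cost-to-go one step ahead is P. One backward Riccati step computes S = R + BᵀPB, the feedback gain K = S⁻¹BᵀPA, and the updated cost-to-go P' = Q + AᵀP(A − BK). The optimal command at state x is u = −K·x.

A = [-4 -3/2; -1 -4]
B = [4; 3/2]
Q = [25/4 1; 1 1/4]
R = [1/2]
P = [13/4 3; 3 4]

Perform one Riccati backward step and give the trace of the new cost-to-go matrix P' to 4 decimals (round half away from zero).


BᵀP = [17.5000 18.0000]
S = R + BᵀPB = [1/2] + [97.0000] = [97.5000]
BᵀPA = [-88.0000 -98.2500]
K = S⁻¹·BᵀPA = [-0.9026 -1.0077]
A−BK = [-0.3897 2.5308; 0.3538 -2.4885]
AᵀP(A−BK) = [0.5744 -0.6769; -0.6769 8.3067]
P' = Q + AᵀP(A−BK) = [6.8244 0.3231; 0.3231 8.5567]
tr(P') = 15.3811

15.3811


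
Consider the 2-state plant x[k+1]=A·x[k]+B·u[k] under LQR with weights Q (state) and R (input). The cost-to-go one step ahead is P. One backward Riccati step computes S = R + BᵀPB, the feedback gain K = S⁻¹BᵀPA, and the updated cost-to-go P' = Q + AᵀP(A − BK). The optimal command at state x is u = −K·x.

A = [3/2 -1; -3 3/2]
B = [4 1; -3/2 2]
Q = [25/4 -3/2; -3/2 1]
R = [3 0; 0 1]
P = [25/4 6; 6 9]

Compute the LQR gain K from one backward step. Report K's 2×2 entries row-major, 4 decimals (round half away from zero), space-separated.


BᵀP = [16.0000 10.5000; 18.2500 24.0000]
S = R + BᵀPB = [3 0; 0 1] + [48.2500 37.0000; 37.0000 66.2500] = [51.2500 37.0000; 37.0000 67.2500]
BᵀPA = [-7.5000 -0.2500; -44.6250 17.7500]
K = S⁻¹·BᵀPA = [0.5520 -0.3242; -0.9673 0.4423]
A−BK = [0.2594 -0.1455; -0.2375 0.1291]
AᵀP(A−BK) = [2.0385 -1.0682; -1.0682 0.5679]
P' = Q + AᵀP(A−BK) = [8.2885 -2.5682; -2.5682 1.5679]
tr(P') = 9.8564

0.5520 -0.3242 -0.9673 0.4423


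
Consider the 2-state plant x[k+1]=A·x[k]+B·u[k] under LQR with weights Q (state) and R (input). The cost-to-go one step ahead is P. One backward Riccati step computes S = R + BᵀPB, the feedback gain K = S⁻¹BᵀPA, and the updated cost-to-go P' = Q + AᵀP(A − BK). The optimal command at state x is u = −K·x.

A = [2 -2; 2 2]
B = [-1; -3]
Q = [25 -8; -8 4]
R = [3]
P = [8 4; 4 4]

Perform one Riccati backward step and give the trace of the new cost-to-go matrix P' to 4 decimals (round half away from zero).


51.0845

BᵀP = [-20.0000 -16.0000]
S = R + BᵀPB = [3] + [68.0000] = [71.0000]
BᵀPA = [-72.0000 8.0000]
K = S⁻¹·BᵀPA = [-1.0141 0.1127]
A−BK = [0.9859 -1.8873; -1.0423 2.3380]
AᵀP(A−BK) = [6.9859 -7.8873; -7.8873 15.0986]
P' = Q + AᵀP(A−BK) = [31.9859 -15.8873; -15.8873 19.0986]
tr(P') = 51.0845


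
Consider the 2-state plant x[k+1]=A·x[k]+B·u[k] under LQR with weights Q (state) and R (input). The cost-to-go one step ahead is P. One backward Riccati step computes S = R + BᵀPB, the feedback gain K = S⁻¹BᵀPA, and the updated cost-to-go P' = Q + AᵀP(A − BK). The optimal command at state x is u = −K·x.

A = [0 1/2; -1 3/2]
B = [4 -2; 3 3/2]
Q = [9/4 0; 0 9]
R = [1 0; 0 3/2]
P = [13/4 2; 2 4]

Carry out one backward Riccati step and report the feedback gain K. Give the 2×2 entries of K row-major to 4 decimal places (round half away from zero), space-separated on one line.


-0.1628 0.3071 -0.2871 0.3224

BᵀP = [19.0000 20.0000; -3.5000 2.0000]
S = R + BᵀPB = [1 0; 0 3/2] + [136.0000 -8.0000; -8.0000 10.0000] = [137.0000 -8.0000; -8.0000 11.5000]
BᵀPA = [-20.0000 39.5000; -2.0000 1.2500]
K = S⁻¹·BᵀPA = [-0.1628 0.3071; -0.2871 0.3224]
A−BK = [0.0767 -0.0839; -0.0810 0.0950]
AᵀP(A−BK) = [0.1707 -0.2124; -0.2124 0.2773]
P' = Q + AᵀP(A−BK) = [2.4207 -0.2124; -0.2124 9.2773]
tr(P') = 11.6980


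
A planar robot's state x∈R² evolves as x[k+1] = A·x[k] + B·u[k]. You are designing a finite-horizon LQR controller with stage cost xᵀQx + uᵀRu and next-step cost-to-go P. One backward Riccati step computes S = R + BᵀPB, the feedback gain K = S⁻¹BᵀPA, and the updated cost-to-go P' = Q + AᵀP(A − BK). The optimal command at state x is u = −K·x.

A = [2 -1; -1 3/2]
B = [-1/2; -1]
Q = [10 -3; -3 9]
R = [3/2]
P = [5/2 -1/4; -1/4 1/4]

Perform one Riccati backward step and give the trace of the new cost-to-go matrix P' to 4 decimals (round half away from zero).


BᵀP = [-1.0000 -0.1250]
S = R + BᵀPB = [3/2] + [0.6250] = [2.1250]
BᵀPA = [-1.8750 0.8125]
K = S⁻¹·BᵀPA = [-0.8824 0.3824]
A−BK = [1.5588 -0.8088; -1.8824 1.8824]
AᵀP(A−BK) = [9.5956 -5.6581; -5.6581 3.5018]
P' = Q + AᵀP(A−BK) = [19.5956 -8.6581; -8.6581 12.5018]
tr(P') = 32.0974

32.0974


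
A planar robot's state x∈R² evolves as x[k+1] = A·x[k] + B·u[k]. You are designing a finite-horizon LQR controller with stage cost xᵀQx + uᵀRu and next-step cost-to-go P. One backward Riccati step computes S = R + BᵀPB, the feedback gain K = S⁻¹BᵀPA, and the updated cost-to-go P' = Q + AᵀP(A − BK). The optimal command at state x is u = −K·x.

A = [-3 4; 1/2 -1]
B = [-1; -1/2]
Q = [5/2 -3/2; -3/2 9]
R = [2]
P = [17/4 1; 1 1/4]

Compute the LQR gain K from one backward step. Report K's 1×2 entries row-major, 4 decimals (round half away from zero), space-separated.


1.8718 -2.4444

BᵀP = [-4.7500 -1.1250]
S = R + BᵀPB = [2] + [5.3125] = [7.3125]
BᵀPA = [13.6875 -17.8750]
K = S⁻¹·BᵀPA = [1.8718 -2.4444]
A−BK = [-1.1282 1.5556; 1.4359 -2.2222]
AᵀP(A−BK) = [9.6923 -12.6667; -12.6667 16.5556]
P' = Q + AᵀP(A−BK) = [12.1923 -14.1667; -14.1667 25.5556]
tr(P') = 37.7479


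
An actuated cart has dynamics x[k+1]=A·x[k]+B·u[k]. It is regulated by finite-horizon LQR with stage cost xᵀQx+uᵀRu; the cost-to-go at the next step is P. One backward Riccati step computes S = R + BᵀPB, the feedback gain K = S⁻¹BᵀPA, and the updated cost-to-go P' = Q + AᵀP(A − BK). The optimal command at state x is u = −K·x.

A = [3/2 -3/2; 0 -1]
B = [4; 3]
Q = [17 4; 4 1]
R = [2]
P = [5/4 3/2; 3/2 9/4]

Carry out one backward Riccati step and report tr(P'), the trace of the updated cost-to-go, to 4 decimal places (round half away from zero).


BᵀP = [9.5000 12.7500]
S = R + BᵀPB = [2] + [76.2500] = [78.2500]
BᵀPA = [14.2500 -27.0000]
K = S⁻¹·BᵀPA = [0.1821 -0.3450]
A−BK = [0.7716 -0.1198; -0.5463 0.0351]
AᵀP(A−BK) = [0.2175 -0.1456; -0.1456 0.2462]
P' = Q + AᵀP(A−BK) = [17.2175 3.8544; 3.8544 1.2462]
tr(P') = 18.4637

18.4637


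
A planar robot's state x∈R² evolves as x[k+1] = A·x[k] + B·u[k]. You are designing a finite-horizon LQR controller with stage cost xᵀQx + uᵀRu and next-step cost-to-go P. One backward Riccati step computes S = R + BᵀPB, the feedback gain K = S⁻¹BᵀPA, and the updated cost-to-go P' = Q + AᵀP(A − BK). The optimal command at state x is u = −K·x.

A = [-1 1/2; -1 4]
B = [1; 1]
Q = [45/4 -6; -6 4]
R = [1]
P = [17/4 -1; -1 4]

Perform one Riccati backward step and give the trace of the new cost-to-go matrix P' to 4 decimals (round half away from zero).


51.5690

BᵀP = [3.2500 3.0000]
S = R + BᵀPB = [1] + [6.2500] = [7.2500]
BᵀPA = [-6.2500 13.6250]
K = S⁻¹·BᵀPA = [-0.8621 1.8793]
A−BK = [-0.1379 -1.3793; -0.1379 2.1207]
AᵀP(A−BK) = [0.8621 -1.8793; -1.8793 35.4569]
P' = Q + AᵀP(A−BK) = [12.1121 -7.8793; -7.8793 39.4569]
tr(P') = 51.5690


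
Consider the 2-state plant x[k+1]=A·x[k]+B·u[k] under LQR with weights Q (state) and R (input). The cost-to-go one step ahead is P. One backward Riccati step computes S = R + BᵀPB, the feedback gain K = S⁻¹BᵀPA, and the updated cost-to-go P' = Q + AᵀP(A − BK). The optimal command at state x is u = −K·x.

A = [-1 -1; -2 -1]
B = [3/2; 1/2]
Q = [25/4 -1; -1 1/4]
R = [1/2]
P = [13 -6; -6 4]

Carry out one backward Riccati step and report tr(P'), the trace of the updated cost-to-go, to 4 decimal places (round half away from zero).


BᵀP = [16.5000 -7.0000]
S = R + BᵀPB = [1/2] + [21.2500] = [21.7500]
BᵀPA = [-2.5000 -9.5000]
K = S⁻¹·BᵀPA = [-0.1149 -0.4368]
A−BK = [-0.8276 -0.3448; -1.9425 -0.7816]
AᵀP(A−BK) = [4.7126 1.9080; 1.9080 0.8506]
P' = Q + AᵀP(A−BK) = [10.9626 0.9080; 0.9080 1.1006]
tr(P') = 12.0632

12.0632


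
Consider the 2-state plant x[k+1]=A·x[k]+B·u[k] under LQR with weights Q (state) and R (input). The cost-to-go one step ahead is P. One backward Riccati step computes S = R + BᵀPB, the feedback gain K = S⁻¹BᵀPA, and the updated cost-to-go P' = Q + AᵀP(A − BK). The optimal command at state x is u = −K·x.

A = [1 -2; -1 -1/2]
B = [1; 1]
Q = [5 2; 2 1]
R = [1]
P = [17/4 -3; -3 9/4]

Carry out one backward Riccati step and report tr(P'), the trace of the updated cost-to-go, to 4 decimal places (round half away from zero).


24.3854

BᵀP = [1.2500 -0.7500]
S = R + BᵀPB = [1] + [0.5000] = [1.5000]
BᵀPA = [2.0000 -2.1250]
K = S⁻¹·BᵀPA = [1.3333 -1.4167]
A−BK = [-0.3333 -0.5833; -2.3333 0.9167]
AᵀP(A−BK) = [9.8333 -9.0417; -9.0417 8.5521]
P' = Q + AᵀP(A−BK) = [14.8333 -7.0417; -7.0417 9.5521]
tr(P') = 24.3854


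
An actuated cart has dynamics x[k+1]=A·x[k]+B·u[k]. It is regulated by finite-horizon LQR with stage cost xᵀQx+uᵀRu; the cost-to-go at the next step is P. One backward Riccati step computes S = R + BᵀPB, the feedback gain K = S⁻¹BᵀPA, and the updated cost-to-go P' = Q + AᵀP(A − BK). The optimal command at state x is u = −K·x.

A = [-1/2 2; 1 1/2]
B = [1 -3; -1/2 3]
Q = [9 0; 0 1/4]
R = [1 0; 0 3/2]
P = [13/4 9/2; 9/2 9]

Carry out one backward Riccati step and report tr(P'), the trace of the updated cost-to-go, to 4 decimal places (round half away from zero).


20.8464

BᵀP = [1.0000 0.0000; 3.7500 13.5000]
S = R + BᵀPB = [1 0; 0 3/2] + [1.0000 -3.0000; -3.0000 29.2500] = [2.0000 -3.0000; -3.0000 30.7500]
BᵀPA = [-0.5000 2.0000; 11.6250 14.2500]
K = S⁻¹·BᵀPA = [0.3714 1.9857; 0.4143 0.6571]
A−BK = [0.3714 1.9857; -0.0571 -0.4786]
AᵀP(A−BK) = [0.6821 2.4786; 2.4786 10.9143]
P' = Q + AᵀP(A−BK) = [9.6821 2.4786; 2.4786 11.1643]
tr(P') = 20.8464


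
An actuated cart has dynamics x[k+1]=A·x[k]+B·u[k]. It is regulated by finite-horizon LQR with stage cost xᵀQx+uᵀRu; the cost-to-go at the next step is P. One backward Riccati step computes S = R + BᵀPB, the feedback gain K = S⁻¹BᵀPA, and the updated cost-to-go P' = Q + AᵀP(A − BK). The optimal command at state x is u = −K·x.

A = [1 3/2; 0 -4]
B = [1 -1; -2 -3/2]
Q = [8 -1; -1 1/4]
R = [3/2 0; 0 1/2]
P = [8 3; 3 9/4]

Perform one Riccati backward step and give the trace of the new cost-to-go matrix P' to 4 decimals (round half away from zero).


BᵀP = [2.0000 -1.5000; -12.5000 -6.3750]
S = R + BᵀPB = [3/2 0; 0 1/2] + [5.0000 0.2500; 0.2500 22.0625] = [6.5000 0.2500; 0.2500 22.5625]
BᵀPA = [2.0000 9.0000; -12.5000 6.7500]
K = S⁻¹·BᵀPA = [0.3291 1.3737; -0.5577 0.2839]
A−BK = [0.1132 0.4103; -0.1782 -0.8267]
AᵀP(A−BK) = [0.3709 0.8020; 0.8020 3.7201]
P' = Q + AᵀP(A−BK) = [8.3709 -0.1980; -0.1980 3.9701]
tr(P') = 12.3410

12.3410


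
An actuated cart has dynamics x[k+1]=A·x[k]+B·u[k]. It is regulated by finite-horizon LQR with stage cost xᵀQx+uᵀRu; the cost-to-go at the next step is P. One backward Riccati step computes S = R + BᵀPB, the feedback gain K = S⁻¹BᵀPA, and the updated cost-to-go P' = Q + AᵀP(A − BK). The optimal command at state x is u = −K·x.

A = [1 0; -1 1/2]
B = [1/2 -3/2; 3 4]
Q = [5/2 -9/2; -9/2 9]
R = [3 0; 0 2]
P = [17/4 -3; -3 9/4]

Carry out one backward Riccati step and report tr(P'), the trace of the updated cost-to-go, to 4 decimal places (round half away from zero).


BᵀP = [-6.8750 5.2500; -18.3750 13.5000]
S = R + BᵀPB = [3 0; 0 2] + [12.3125 31.3125; 31.3125 81.5625] = [15.3125 31.3125; 31.3125 83.5625]
BᵀPA = [-12.1250 2.6250; -31.8750 6.7500]
K = S⁻¹·BᵀPA = [-0.0505 0.0267; -0.3625 0.0708]
A−BK = [0.4815 0.0928; 0.6016 0.1368]
AᵀP(A−BK) = [0.3321 -0.0454; -0.0454 0.0147]
P' = Q + AᵀP(A−BK) = [2.8321 -4.5454; -4.5454 9.0147]
tr(P') = 11.8468

11.8468


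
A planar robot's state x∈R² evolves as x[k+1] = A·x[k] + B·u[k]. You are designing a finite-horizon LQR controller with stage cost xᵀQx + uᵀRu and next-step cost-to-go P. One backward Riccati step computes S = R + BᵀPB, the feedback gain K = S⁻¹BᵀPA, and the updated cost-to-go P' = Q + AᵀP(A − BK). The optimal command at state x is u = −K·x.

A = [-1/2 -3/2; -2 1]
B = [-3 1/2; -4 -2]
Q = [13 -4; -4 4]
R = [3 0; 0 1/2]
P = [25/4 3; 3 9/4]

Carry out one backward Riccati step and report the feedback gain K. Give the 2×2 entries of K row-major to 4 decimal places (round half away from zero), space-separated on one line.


0.2532 0.2737 0.4375 -0.8558

BᵀP = [-30.7500 -18.0000; -2.8750 -3.0000]
S = R + BᵀPB = [3 0; 0 1/2] + [164.2500 20.6250; 20.6250 4.5625] = [167.2500 20.6250; 20.6250 5.0625]
BᵀPA = [51.3750 28.1250; 7.4375 1.3125]
K = S⁻¹·BᵀPA = [0.2532 0.2737; 0.4375 -0.8558]
A−BK = [0.0409 -0.2510; -0.1121 0.3832]
AᵀP(A−BK) = [0.2993 -0.0087; -0.0087 0.7380]
P' = Q + AᵀP(A−BK) = [13.2993 -4.0087; -4.0087 4.7380]
tr(P') = 18.0373


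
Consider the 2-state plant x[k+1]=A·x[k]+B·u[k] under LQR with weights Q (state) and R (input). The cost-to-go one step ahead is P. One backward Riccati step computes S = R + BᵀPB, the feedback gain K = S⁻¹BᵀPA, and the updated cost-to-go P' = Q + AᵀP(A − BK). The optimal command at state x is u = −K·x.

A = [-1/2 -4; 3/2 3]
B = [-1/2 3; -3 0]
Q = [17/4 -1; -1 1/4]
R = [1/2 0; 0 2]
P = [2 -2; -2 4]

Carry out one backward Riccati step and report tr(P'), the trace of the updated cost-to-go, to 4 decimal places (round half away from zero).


BᵀP = [5.0000 -11.0000; 6.0000 -6.0000]
S = R + BᵀPB = [1/2 0; 0 2] + [30.5000 15.0000; 15.0000 18.0000] = [31.0000 15.0000; 15.0000 20.0000]
BᵀPA = [-19.0000 -53.0000; -12.0000 -42.0000]
K = S⁻¹·BᵀPA = [-0.5063 -1.0886; -0.2203 -1.2835]
A−BK = [-0.0924 -0.6937; -0.0190 -0.2658]
AᵀP(A−BK) = [0.2367 0.9139; 0.9139 4.3949]
P' = Q + AᵀP(A−BK) = [4.4867 -0.0861; -0.0861 4.6449]
tr(P') = 9.1316

9.1316


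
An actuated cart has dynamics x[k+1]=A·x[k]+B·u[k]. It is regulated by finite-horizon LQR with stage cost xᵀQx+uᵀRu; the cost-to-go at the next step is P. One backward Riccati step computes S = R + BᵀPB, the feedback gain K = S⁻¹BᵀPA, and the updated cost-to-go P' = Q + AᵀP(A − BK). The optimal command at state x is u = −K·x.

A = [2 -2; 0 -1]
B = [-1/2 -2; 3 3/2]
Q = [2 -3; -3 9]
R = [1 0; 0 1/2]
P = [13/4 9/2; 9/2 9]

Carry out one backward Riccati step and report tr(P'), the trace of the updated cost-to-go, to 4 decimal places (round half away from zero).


13.3692

BᵀP = [11.8750 24.7500; 0.2500 4.5000]
S = R + BᵀPB = [1 0; 0 1/2] + [68.3125 13.3750; 13.3750 6.2500] = [69.3125 13.3750; 13.3750 6.7500]
BᵀPA = [23.7500 -48.5000; 0.5000 -5.0000]
K = S⁻¹·BᵀPA = [0.5316 -0.9015; -0.9793 1.0455]
A−BK = [0.3071 -0.3597; -0.1259 0.1362]
AᵀP(A−BK) = [0.8634 -1.1126; -1.1126 1.5058]
P' = Q + AᵀP(A−BK) = [2.8634 -4.1126; -4.1126 10.5058]
tr(P') = 13.3692


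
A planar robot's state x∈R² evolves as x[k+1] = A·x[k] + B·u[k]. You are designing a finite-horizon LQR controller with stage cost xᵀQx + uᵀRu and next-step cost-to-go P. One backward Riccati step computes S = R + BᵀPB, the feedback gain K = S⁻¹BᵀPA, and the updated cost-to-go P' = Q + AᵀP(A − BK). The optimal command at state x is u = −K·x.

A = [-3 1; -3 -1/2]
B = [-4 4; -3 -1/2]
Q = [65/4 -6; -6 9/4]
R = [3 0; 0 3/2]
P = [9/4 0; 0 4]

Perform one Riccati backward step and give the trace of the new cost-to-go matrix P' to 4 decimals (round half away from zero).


BᵀP = [-9.0000 -12.0000; 9.0000 -2.0000]
S = R + BᵀPB = [3 0; 0 3/2] + [72.0000 -30.0000; -30.0000 37.0000] = [75.0000 -30.0000; -30.0000 38.5000]
BᵀPA = [63.0000 -3.0000; -21.0000 10.0000]
K = S⁻¹·BᵀPA = [0.9034 0.0928; 0.1585 0.3321]
A−BK = [-0.0204 0.0430; -0.2106 -0.0555]
AᵀP(A−BK) = [2.6643 0.3753; 0.3753 0.2077]
P' = Q + AᵀP(A−BK) = [18.9143 -5.6247; -5.6247 2.4577]
tr(P') = 21.3721

21.3721


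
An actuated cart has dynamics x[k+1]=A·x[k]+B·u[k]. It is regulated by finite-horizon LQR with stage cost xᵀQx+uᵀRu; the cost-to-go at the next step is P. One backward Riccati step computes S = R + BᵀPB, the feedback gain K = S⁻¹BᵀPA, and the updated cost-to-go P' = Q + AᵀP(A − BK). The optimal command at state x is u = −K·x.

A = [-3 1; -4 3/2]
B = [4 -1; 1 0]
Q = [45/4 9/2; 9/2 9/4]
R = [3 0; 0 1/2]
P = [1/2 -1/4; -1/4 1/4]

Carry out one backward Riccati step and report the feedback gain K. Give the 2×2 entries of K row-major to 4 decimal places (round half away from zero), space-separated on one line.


BᵀP = [1.7500 -0.7500; -0.5000 0.2500]
S = R + BᵀPB = [3 0; 0 1/2] + [6.2500 -1.7500; -1.7500 0.5000] = [9.2500 -1.7500; -1.7500 1.0000]
BᵀPA = [-2.2500 0.6250; 0.5000 -0.1250]
K = S⁻¹·BᵀPA = [-0.2222 0.0657; 0.1111 -0.0101]
A−BK = [-2.0000 0.7273; -3.7778 1.4343]
AᵀP(A−BK) = [1.9444 -0.7222; -0.7222 0.2702]
P' = Q + AᵀP(A−BK) = [13.1944 3.7778; 3.7778 2.5202]
tr(P') = 15.7146

-0.2222 0.0657 0.1111 -0.0101


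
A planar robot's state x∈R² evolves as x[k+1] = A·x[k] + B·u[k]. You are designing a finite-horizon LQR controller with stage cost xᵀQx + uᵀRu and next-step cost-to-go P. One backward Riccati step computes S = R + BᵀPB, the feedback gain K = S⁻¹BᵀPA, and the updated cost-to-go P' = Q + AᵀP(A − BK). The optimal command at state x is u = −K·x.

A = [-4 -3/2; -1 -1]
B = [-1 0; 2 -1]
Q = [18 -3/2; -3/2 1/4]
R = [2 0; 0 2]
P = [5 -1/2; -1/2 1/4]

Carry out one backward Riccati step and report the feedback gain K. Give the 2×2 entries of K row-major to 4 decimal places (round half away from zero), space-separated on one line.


BᵀP = [-6.0000 1.0000; 0.5000 -0.2500]
S = R + BᵀPB = [2 0; 0 2] + [8.0000 -1.0000; -1.0000 0.2500] = [10.0000 -1.0000; -1.0000 2.2500]
BᵀPA = [23.0000 8.0000; -1.7500 -0.5000]
K = S⁻¹·BᵀPA = [2.3256 0.8140; 0.2558 0.1395]
A−BK = [-1.6744 -0.6860; -5.3953 -2.4884]
AᵀP(A−BK) = [23.2093 9.0233; 9.0233 3.5581]
P' = Q + AᵀP(A−BK) = [41.2093 7.5233; 7.5233 3.8081]
tr(P') = 45.0174

2.3256 0.8140 0.2558 0.1395
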